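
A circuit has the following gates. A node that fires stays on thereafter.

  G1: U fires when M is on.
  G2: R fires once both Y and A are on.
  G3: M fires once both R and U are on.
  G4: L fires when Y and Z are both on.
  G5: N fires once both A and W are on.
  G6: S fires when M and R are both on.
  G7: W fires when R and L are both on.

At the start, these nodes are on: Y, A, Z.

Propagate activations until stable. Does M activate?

No

M would need R and U (G3), but U never turns on.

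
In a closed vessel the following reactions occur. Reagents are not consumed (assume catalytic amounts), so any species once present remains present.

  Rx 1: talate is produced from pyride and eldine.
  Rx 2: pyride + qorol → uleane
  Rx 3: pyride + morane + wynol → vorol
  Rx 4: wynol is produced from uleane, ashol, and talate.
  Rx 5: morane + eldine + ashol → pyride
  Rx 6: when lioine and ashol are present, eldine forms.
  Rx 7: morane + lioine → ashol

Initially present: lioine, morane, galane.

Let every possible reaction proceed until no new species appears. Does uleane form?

uleane would need pyride and qorol (Rx 2), but qorol never forms.

No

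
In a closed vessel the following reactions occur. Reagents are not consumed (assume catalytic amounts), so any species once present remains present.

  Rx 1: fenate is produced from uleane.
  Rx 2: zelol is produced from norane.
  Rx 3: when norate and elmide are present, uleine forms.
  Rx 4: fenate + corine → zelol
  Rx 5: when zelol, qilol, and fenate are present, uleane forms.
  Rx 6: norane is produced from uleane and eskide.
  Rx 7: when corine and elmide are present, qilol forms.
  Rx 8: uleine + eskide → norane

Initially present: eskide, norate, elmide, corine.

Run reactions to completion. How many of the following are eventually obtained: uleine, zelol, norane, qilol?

4

norate and elmide present → uleine forms (Rx 3).
corine and elmide present → qilol forms (Rx 7).
uleine and eskide present → norane forms (Rx 8).
norane present → zelol forms (Rx 2).
uleine: reached.
zelol: reached.
norane: reached.
qilol: reached.
All 4 are reached.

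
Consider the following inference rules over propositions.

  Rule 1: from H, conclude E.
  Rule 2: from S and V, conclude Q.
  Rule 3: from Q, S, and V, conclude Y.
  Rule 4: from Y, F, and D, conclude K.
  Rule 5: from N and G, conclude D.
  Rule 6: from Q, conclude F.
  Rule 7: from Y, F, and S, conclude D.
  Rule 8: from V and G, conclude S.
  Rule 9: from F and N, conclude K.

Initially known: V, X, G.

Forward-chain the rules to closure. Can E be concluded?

E would need H (Rule 1), but H is never established.

No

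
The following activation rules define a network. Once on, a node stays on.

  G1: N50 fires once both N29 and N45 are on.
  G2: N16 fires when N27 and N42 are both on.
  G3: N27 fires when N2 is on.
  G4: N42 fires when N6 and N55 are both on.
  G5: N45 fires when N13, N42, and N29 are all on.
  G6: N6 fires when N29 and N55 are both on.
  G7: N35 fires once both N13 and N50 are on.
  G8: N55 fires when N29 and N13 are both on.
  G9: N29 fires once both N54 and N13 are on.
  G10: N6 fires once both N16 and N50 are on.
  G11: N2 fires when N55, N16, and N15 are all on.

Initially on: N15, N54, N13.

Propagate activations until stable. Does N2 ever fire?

No

N2 would need N55, N16, and N15 (G11), but N16 never turns on.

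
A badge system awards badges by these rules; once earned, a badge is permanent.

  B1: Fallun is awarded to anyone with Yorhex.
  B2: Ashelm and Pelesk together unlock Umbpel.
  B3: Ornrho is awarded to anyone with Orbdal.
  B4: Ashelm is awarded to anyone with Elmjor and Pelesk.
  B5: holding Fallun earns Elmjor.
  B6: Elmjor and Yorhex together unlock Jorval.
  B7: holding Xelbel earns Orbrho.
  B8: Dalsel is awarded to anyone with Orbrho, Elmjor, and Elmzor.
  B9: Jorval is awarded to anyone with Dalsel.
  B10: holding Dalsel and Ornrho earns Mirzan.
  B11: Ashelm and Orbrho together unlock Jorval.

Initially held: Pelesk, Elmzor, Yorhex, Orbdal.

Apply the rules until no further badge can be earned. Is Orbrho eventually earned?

No

Orbrho would need Xelbel (B7), but Xelbel is never earned.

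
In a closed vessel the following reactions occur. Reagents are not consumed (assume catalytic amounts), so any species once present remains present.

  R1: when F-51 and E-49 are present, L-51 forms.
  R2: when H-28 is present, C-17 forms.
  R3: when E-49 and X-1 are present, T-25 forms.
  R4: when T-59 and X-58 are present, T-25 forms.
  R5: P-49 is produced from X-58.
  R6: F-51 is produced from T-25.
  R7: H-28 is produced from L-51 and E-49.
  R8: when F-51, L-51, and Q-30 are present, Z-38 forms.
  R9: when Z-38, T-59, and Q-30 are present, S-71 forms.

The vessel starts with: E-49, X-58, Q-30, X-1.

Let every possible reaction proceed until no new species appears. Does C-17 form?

Yes

E-49 and X-1 present → T-25 forms (R3).
T-25 present → F-51 forms (R6).
F-51 and E-49 present → L-51 forms (R1).
L-51 and E-49 present → H-28 forms (R7).
H-28 present → C-17 forms (R2).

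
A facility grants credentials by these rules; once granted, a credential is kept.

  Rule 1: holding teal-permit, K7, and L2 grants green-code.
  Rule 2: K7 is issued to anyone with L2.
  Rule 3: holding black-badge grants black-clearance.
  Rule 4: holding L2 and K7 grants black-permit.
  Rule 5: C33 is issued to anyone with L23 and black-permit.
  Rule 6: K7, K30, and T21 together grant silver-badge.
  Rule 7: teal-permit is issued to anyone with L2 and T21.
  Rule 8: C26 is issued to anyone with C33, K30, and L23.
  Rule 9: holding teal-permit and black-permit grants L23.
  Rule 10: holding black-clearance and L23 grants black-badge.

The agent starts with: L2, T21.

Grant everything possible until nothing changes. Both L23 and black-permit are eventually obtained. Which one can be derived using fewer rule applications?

black-permit: Holding L2 grants K7 (Rule 2). Holding L2 and K7 grants black-permit (Rule 4). [2 rule applications]
L23: Holding L2 and T21 grants teal-permit (Rule 7). Holding L2 grants K7 (Rule 2). Holding L2 and K7 grants black-permit (Rule 4). Holding teal-permit and black-permit grants L23 (Rule 9). [4 rule applications]
black-permit needs fewer.

black-permit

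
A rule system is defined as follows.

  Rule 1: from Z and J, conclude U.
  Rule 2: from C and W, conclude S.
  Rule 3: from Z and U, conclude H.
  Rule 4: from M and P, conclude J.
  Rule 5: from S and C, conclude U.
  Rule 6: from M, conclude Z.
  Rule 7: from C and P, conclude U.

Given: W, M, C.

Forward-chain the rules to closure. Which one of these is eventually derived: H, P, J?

H

From M, Rule 6 gives Z.
C and W hold, so S follows (Rule 2).
S and C hold, so U follows (Rule 5).
Z and U hold, so H follows (Rule 3).
No rule produces P, and it is not given. J would need M and P (Rule 4), but P is never established.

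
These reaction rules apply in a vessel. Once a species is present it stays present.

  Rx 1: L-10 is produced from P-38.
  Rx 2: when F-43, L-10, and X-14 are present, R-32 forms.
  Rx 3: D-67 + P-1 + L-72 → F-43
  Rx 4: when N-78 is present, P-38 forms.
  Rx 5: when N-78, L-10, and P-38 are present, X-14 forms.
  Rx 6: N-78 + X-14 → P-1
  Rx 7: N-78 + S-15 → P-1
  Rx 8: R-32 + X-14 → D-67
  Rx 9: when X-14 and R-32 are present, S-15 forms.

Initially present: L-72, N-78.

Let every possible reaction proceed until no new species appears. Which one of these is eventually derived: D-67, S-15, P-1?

N-78 present → P-38 forms (Rx 4).
P-38 present → L-10 forms (Rx 1).
N-78, L-10, and P-38 present → X-14 forms (Rx 5).
N-78 and X-14 present → P-1 forms (Rx 6).
D-67 would need R-32 and X-14 (Rx 8), but R-32 never forms. S-15 would need X-14 and R-32 (Rx 9), but R-32 never forms.

P-1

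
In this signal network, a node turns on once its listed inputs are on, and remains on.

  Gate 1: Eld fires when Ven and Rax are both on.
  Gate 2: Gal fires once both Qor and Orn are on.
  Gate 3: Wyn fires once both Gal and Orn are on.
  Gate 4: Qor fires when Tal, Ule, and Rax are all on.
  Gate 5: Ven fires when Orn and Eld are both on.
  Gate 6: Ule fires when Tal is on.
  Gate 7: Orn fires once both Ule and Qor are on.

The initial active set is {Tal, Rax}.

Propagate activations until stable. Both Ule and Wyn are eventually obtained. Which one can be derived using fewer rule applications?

Ule

Ule: Tal is on, so Ule fires (Gate 6). [1 rule application]
Wyn: Tal is on, so Ule fires (Gate 6). Tal, Ule, and Rax are on, so Qor fires (Gate 4). Gate 7: Ule and Qor on → Orn on. Gate 2: Qor and Orn on → Gal on. Gate 3: Gal and Orn on → Wyn on. [5 rule applications]
Ule needs fewer.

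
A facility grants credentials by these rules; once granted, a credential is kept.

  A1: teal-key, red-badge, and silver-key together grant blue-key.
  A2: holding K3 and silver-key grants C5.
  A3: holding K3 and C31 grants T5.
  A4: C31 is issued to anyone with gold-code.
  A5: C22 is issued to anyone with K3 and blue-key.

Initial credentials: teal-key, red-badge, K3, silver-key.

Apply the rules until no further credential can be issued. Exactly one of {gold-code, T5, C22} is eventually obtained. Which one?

C22

Holding teal-key, red-badge, and silver-key grants blue-key (A1).
Holding K3 and blue-key grants C22 (A5).
T5 would need K3 and C31 (A3), but C31 is never granted. No rule produces gold-code, and it is not given.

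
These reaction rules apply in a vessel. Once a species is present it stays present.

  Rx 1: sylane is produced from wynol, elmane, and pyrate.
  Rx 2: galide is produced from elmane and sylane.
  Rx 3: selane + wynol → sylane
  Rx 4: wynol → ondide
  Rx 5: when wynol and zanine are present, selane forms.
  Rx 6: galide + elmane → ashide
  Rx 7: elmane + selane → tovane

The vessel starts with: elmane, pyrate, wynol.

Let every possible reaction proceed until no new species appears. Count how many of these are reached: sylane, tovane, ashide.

2

wynol, elmane, and pyrate present → sylane forms (Rx 1).
elmane and sylane present → galide forms (Rx 2).
galide and elmane present → ashide forms (Rx 6).
sylane: reached.
tovane would need elmane and selane (Rx 7), but selane never forms.
ashide: reached.
Reached: sylane and ashide — 2 of the 3.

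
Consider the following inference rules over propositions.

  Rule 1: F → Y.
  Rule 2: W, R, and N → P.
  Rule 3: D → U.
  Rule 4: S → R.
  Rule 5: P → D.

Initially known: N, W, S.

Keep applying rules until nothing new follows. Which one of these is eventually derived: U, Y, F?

S holds, so R follows (Rule 4).
From W, R, and N, Rule 2 gives P.
P holds, so D follows (Rule 5).
D holds, so U follows (Rule 3).
No rule produces F, and it is not given. Y would need F (Rule 1), but F is never established.

U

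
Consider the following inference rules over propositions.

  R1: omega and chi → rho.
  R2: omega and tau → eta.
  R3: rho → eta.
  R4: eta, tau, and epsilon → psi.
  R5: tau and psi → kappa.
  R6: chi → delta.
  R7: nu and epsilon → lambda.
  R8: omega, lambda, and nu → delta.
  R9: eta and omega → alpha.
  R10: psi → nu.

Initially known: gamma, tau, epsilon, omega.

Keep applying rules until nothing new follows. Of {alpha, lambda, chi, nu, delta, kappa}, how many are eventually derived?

From omega and tau, R2 gives eta.
From eta, tau, and epsilon, R4 gives psi.
From eta and omega, R9 gives alpha.
From psi, R10 gives nu.
From tau and psi, R5 gives kappa.
From nu and epsilon, R7 gives lambda.
From omega, lambda, and nu, R8 gives delta.
alpha: reached.
lambda: reached.
No rule produces chi, and it is not given.
nu: reached.
delta: reached.
kappa: reached.
Reached: alpha, lambda, nu, delta, and kappa — 5 of the 6.

5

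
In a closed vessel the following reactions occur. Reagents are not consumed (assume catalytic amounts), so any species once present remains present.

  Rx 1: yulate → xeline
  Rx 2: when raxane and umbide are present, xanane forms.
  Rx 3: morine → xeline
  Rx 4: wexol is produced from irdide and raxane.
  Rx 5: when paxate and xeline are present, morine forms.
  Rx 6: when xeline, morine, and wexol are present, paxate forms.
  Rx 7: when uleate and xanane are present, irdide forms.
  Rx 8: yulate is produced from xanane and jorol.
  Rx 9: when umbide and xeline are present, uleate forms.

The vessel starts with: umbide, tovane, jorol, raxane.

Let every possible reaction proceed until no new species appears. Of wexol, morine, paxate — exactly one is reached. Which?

raxane and umbide present → xanane forms (Rx 2).
xanane and jorol present → yulate forms (Rx 8).
yulate present → xeline forms (Rx 1).
umbide and xeline present → uleate forms (Rx 9).
uleate and xanane present → irdide forms (Rx 7).
irdide and raxane present → wexol forms (Rx 4).
paxate would need xeline, morine, and wexol (Rx 6), but morine never forms. morine would need paxate and xeline (Rx 5), but paxate never forms.

wexol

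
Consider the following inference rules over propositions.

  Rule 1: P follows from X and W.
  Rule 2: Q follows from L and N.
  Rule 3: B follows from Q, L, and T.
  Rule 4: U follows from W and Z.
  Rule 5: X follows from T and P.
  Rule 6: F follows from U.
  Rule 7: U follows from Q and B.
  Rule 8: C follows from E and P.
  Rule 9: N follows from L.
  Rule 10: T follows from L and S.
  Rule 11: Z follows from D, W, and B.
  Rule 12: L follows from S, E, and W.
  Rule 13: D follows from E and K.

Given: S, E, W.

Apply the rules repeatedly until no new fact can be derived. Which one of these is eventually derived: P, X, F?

From S, E, and W, Rule 12 gives L.
From L and S, Rule 10 gives T.
L holds, so N follows (Rule 9).
L and N hold, so Q follows (Rule 2).
From Q, L, and T, Rule 3 gives B.
Q and B hold, so U follows (Rule 7).
U holds, so F follows (Rule 6).
X would need T and P (Rule 5), but P is never established. P would need X and W (Rule 1), but X is never established.

F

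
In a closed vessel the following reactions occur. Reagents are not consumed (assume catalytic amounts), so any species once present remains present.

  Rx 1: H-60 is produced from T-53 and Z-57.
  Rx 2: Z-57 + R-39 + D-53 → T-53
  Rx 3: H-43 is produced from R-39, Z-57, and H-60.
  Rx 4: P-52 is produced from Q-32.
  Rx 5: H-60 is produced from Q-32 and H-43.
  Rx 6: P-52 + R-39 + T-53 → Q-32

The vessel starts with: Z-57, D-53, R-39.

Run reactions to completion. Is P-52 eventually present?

P-52 would need Q-32 (Rx 4), but Q-32 never forms.

No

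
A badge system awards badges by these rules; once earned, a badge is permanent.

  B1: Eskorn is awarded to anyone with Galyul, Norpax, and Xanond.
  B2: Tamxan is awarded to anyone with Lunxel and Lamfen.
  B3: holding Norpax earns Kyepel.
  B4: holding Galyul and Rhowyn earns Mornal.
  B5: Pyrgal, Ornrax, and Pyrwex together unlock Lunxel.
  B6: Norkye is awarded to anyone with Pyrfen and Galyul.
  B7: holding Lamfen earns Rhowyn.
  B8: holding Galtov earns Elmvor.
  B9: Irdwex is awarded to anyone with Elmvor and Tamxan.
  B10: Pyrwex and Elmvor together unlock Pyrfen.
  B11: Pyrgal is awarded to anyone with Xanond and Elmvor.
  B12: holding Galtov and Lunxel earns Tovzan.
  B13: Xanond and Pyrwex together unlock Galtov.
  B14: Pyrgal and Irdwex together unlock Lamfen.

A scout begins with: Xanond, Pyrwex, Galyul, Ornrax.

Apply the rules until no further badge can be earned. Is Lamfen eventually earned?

Lamfen would need Pyrgal and Irdwex (B14), but Irdwex is never earned.

No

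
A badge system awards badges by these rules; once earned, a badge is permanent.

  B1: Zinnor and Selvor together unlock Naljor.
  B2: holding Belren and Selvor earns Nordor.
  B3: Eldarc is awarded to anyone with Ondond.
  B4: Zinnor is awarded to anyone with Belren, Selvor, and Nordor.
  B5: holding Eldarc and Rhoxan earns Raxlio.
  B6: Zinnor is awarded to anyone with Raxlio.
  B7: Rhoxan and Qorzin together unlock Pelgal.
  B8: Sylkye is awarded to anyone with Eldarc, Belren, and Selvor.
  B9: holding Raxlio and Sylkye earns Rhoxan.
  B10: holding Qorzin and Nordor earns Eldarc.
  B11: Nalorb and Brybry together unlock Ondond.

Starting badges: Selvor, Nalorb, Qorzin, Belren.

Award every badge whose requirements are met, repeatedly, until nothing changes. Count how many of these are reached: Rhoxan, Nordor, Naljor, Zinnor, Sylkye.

4

With Belren and Selvor, Nordor is earned (B2).
With Belren, Selvor, and Nordor, Zinnor is earned (B4).
With Qorzin and Nordor, Eldarc is earned (B10).
With Zinnor and Selvor, Naljor is earned (B1).
With Eldarc, Belren, and Selvor, Sylkye is earned (B8).
Rhoxan would need Raxlio and Sylkye (B9), but Raxlio is never earned.
Nordor: reached.
Naljor: reached.
Zinnor: reached.
Sylkye: reached.
Reached: Nordor, Naljor, Zinnor, and Sylkye — 4 of the 5.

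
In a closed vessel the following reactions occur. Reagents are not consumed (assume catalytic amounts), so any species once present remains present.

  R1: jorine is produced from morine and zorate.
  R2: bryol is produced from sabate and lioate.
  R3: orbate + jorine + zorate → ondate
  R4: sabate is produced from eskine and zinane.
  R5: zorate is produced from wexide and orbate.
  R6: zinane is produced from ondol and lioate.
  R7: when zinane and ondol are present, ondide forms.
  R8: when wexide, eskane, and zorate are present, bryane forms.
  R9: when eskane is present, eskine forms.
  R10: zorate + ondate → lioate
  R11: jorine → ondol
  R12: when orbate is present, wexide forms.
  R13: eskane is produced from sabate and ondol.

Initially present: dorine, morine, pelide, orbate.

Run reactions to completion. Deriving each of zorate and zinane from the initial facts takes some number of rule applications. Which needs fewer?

zorate: orbate present → wexide forms (R12). wexide and orbate present → zorate forms (R5). [2 rule applications]
zinane: orbate present → wexide forms (R12). wexide and orbate present → zorate forms (R5). morine and zorate present → jorine forms (R1). orbate, jorine, and zorate present → ondate forms (R3). jorine present → ondol forms (R11). zorate and ondate present → lioate forms (R10). ondol and lioate present → zinane forms (R6). [7 rule applications]
zorate needs fewer.

zorate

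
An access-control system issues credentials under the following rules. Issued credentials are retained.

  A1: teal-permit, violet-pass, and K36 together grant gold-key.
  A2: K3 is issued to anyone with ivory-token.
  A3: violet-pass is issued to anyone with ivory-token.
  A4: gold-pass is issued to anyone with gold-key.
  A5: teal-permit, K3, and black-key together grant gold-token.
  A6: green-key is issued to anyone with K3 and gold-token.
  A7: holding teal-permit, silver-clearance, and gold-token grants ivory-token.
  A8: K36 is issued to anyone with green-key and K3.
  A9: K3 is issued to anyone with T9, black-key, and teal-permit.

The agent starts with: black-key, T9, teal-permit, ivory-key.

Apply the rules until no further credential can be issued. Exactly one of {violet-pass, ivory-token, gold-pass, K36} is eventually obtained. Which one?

Holding T9, black-key, and teal-permit grants K3 (A9).
Holding teal-permit, K3, and black-key grants gold-token (A5).
Holding K3 and gold-token grants green-key (A6).
Holding green-key and K3 grants K36 (A8).
ivory-token would need teal-permit, silver-clearance, and gold-token (A7), but silver-clearance is never granted. violet-pass would need ivory-token (A3), but ivory-token is never granted. gold-pass would need gold-key (A4), but gold-key is never granted.

K36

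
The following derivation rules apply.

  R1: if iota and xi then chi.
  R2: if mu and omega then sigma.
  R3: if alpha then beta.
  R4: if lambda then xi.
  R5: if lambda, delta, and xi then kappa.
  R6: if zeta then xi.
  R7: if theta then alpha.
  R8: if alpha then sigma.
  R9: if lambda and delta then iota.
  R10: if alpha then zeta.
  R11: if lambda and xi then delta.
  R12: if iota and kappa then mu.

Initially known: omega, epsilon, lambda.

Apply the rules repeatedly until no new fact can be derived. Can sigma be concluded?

Yes

lambda holds, so xi follows (R4).
lambda and xi hold, so delta follows (R11).
From lambda, delta, and xi, R5 gives kappa.
lambda and delta hold, so iota follows (R9).
From iota and kappa, R12 gives mu.
From mu and omega, R2 gives sigma.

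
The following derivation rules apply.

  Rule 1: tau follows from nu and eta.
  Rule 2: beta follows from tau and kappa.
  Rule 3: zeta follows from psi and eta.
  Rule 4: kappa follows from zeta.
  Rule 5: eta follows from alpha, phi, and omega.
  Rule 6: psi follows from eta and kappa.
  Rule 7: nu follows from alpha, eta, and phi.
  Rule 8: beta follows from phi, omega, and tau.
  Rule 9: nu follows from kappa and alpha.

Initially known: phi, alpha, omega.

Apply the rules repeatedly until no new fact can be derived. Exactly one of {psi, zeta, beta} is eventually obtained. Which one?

From alpha, phi, and omega, Rule 5 gives eta.
alpha, eta, and phi hold, so nu follows (Rule 7).
nu and eta hold, so tau follows (Rule 1).
phi, omega, and tau hold, so beta follows (Rule 8).
psi would need eta and kappa (Rule 6), but kappa is never established. zeta would need psi and eta (Rule 3), but psi is never established.

beta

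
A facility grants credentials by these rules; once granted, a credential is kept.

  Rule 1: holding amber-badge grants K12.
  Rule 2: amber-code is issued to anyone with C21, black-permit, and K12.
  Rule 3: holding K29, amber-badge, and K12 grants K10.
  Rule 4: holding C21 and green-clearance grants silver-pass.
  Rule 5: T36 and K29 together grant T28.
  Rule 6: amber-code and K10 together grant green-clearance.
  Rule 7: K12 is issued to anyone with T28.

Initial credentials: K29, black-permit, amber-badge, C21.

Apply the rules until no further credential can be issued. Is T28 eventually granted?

No

T28 would need T36 and K29 (Rule 5), but T36 is never granted.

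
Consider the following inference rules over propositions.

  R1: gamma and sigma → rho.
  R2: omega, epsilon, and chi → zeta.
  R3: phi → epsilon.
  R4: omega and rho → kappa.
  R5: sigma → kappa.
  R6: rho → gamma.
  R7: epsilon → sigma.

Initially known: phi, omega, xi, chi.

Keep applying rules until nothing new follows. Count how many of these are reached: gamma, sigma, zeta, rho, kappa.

From phi, R3 gives epsilon.
From epsilon, R7 gives sigma.
From omega, epsilon, and chi, R2 gives zeta.
sigma holds, so kappa follows (R5).
gamma would need rho (R6), but rho is never established.
sigma: reached.
zeta: reached.
rho would need gamma and sigma (R1), but gamma is never established.
kappa: reached.
Reached: sigma, zeta, and kappa — 3 of the 5.

3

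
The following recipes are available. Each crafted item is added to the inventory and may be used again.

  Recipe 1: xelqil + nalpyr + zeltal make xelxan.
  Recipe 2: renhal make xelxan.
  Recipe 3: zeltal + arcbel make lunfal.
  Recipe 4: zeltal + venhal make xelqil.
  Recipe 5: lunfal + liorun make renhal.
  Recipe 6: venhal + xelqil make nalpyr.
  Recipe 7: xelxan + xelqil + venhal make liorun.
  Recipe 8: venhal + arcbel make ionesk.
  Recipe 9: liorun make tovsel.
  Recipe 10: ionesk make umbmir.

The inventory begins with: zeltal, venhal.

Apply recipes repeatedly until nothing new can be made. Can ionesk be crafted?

No

ionesk would need venhal and arcbel (Recipe 8), but arcbel is never obtained.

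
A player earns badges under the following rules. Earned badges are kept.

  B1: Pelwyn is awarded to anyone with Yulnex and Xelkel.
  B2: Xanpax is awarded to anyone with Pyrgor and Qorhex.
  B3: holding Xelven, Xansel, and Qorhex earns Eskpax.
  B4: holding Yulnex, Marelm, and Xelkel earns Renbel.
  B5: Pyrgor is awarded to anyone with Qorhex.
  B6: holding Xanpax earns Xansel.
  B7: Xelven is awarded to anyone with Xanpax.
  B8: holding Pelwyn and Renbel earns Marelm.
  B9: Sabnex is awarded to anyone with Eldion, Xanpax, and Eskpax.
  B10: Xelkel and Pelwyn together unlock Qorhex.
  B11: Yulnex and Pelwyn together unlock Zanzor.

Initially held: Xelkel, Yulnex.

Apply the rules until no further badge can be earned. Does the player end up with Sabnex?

No

Sabnex would need Eldion, Xanpax, and Eskpax (B9), but Eldion is never earned.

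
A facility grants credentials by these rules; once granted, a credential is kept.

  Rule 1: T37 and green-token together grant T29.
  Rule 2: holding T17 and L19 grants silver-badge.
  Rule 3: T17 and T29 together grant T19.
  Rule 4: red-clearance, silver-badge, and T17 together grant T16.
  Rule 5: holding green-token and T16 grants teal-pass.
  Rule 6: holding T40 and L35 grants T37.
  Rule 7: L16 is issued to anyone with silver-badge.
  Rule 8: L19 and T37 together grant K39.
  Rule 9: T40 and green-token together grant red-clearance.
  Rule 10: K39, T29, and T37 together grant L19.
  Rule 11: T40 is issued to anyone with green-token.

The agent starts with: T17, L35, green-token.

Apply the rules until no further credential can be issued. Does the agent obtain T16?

T16 would need red-clearance, silver-badge, and T17 (Rule 4), but silver-badge is never granted.

No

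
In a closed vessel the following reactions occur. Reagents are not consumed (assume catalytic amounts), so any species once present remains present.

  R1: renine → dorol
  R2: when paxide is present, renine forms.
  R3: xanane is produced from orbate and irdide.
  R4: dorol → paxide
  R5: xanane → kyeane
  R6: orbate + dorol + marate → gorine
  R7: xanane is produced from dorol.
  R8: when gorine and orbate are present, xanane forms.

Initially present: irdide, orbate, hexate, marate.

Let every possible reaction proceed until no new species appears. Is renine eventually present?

No

renine would need paxide (R2), but paxide never forms.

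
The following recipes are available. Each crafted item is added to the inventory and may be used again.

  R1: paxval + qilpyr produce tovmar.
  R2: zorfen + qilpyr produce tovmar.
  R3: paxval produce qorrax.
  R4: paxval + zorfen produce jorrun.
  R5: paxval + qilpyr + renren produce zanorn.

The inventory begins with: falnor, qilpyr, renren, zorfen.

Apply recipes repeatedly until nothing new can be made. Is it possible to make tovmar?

Yes

zorfen + qilpyr → tovmar (R2).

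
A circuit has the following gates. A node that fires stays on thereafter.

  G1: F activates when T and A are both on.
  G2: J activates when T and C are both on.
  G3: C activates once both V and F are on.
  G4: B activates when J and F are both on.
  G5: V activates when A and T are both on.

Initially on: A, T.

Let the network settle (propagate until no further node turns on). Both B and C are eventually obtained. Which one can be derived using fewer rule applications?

C: A and T are on, so V activates (G5). T and A are on, so F activates (G1). V and F are on, so C activates (G3). [3 rule applications]
B: G5: A and T on → V on. G1: T and A on → F on. V and F are on, so C activates (G3). T and C are on, so J activates (G2). J and F are on, so B activates (G4). [5 rule applications]
C needs fewer.

C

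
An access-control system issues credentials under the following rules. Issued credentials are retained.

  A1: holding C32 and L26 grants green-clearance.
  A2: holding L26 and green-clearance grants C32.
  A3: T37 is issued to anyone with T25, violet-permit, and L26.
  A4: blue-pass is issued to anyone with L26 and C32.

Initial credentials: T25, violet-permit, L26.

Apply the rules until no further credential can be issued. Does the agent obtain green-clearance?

No

green-clearance would need C32 and L26 (A1), but C32 is never granted.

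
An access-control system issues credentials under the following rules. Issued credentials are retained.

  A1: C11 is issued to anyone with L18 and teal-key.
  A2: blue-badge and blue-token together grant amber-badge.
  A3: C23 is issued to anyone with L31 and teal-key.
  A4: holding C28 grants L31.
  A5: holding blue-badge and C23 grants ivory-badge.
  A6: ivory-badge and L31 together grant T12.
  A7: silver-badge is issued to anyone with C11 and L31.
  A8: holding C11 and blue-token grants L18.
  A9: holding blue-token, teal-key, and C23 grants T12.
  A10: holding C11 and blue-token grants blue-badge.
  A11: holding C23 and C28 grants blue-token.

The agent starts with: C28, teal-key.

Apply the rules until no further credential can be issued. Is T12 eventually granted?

Holding C28 grants L31 (A4).
Holding L31 and teal-key grants C23 (A3).
Holding C23 and C28 grants blue-token (A11).
Holding blue-token, teal-key, and C23 grants T12 (A9).

Yes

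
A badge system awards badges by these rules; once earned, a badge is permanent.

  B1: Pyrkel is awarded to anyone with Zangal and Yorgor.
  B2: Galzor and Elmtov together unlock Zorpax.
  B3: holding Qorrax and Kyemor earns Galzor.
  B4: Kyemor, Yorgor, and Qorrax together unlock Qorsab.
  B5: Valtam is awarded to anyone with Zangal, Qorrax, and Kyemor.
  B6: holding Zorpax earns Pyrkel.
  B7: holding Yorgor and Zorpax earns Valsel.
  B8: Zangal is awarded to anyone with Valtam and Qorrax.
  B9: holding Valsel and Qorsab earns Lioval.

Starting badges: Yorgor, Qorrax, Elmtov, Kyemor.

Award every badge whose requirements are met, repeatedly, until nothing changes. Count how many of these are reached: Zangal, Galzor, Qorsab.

With Kyemor, Yorgor, and Qorrax, Qorsab is earned (B4).
With Qorrax and Kyemor, Galzor is earned (B3).
Zangal would need Valtam and Qorrax (B8), but Valtam is never earned.
Galzor: reached.
Qorsab: reached.
Reached: Galzor and Qorsab — 2 of the 3.

2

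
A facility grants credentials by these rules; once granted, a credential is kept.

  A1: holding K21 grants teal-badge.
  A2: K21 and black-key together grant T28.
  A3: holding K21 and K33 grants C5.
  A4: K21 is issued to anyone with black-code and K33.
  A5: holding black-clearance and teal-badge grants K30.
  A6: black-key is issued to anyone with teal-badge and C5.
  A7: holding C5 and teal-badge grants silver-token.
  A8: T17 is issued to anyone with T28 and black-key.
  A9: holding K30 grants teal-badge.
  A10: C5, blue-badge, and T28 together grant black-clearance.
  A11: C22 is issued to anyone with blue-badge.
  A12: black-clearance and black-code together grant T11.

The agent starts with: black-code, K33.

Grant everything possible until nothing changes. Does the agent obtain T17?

Holding black-code and K33 grants K21 (A4).
Holding K21 grants teal-badge (A1).
Holding K21 and K33 grants C5 (A3).
Holding teal-badge and C5 grants black-key (A6).
Holding K21 and black-key grants T28 (A2).
Holding T28 and black-key grants T17 (A8).

Yes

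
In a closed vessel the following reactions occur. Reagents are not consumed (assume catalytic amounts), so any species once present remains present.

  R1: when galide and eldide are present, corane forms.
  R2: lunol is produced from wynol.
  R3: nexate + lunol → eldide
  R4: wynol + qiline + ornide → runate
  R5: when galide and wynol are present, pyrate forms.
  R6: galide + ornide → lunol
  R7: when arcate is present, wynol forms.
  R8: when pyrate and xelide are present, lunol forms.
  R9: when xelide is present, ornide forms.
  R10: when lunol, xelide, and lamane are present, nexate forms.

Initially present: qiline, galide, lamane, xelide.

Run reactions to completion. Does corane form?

Yes

xelide present → ornide forms (R9).
galide and ornide present → lunol forms (R6).
lunol, xelide, and lamane present → nexate forms (R10).
nexate and lunol present → eldide forms (R3).
galide and eldide present → corane forms (R1).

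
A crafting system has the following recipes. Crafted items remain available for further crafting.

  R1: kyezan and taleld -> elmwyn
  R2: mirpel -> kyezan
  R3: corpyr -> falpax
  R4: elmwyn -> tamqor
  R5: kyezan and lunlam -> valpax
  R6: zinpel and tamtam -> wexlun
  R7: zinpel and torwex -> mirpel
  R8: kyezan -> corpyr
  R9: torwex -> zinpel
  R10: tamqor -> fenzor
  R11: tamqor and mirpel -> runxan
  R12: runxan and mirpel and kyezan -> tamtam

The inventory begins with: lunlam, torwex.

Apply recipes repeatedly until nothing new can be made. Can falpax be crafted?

torwex -> zinpel (R9).
Using R7, zinpel and torwex make mirpel.
mirpel -> kyezan (R2).
Using R8, kyezan makes corpyr.
Using R3, corpyr makes falpax.

Yes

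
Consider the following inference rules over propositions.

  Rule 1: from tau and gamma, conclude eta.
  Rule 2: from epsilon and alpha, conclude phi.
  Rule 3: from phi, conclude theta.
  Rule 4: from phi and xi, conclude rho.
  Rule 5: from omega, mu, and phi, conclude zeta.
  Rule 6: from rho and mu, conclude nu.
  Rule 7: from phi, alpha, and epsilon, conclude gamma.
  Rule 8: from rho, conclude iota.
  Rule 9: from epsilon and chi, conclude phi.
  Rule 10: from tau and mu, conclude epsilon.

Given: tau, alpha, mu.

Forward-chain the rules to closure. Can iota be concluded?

No

iota would need rho (Rule 8), but rho is never established.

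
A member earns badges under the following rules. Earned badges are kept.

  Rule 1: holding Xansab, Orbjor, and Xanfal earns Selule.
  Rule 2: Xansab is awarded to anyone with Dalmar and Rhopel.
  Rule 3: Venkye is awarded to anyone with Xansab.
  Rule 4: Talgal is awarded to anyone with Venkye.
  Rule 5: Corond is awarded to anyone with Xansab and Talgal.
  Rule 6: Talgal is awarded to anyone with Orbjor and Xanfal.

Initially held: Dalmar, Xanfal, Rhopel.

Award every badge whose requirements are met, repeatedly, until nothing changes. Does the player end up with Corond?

Yes

With Dalmar and Rhopel, Xansab is earned (Rule 2).
With Xansab, Venkye is earned (Rule 3).
With Venkye, Talgal is earned (Rule 4).
With Xansab and Talgal, Corond is earned (Rule 5).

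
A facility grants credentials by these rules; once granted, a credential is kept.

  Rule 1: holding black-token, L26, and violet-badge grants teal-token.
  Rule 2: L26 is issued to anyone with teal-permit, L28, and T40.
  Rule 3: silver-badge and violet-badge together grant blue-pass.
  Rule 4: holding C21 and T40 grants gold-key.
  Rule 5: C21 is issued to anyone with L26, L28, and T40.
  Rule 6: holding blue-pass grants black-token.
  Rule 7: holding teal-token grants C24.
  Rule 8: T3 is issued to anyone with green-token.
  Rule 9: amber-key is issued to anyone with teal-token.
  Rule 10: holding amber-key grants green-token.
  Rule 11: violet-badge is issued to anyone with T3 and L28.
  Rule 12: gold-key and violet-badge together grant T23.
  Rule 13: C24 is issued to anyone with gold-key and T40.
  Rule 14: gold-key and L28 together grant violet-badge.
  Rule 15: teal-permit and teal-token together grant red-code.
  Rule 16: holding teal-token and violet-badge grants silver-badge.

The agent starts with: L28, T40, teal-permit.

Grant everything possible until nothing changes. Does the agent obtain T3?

T3 would need green-token (Rule 8), but green-token is never granted.

No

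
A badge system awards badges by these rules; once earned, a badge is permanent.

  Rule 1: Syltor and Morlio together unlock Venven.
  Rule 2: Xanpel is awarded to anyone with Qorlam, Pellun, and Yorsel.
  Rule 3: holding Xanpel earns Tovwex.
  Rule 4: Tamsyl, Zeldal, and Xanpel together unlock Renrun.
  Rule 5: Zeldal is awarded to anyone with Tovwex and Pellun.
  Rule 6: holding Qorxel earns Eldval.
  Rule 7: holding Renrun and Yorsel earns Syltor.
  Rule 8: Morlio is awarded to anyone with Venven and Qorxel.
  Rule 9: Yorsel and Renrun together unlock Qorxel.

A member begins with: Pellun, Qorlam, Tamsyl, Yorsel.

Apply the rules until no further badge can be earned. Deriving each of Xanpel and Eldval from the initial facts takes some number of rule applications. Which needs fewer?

Xanpel: With Qorlam, Pellun, and Yorsel, Xanpel is earned (Rule 2). [1 rule application]
Eldval: With Qorlam, Pellun, and Yorsel, Xanpel is earned (Rule 2). With Xanpel, Tovwex is earned (Rule 3). With Tovwex and Pellun, Zeldal is earned (Rule 5). With Tamsyl, Zeldal, and Xanpel, Renrun is earned (Rule 4). With Yorsel and Renrun, Qorxel is earned (Rule 9). With Qorxel, Eldval is earned (Rule 6). [6 rule applications]
Xanpel needs fewer.

Xanpel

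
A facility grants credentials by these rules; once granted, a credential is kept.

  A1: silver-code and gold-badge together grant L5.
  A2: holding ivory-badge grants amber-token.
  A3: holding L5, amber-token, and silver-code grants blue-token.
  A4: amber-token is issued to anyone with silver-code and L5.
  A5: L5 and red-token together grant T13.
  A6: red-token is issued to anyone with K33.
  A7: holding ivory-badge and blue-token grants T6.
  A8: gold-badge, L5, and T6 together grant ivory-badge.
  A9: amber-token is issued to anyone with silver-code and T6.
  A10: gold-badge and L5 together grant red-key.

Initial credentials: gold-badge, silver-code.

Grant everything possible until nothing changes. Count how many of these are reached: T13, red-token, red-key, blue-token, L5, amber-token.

Holding silver-code and gold-badge grants L5 (A1).
Holding gold-badge and L5 grants red-key (A10).
Holding silver-code and L5 grants amber-token (A4).
Holding L5, amber-token, and silver-code grants blue-token (A3).
T13 would need L5 and red-token (A5), but red-token is never granted.
red-token would need K33 (A6), but K33 is never granted.
red-key: reached.
blue-token: reached.
L5: reached.
amber-token: reached.
Reached: red-key, blue-token, L5, and amber-token — 4 of the 6.

4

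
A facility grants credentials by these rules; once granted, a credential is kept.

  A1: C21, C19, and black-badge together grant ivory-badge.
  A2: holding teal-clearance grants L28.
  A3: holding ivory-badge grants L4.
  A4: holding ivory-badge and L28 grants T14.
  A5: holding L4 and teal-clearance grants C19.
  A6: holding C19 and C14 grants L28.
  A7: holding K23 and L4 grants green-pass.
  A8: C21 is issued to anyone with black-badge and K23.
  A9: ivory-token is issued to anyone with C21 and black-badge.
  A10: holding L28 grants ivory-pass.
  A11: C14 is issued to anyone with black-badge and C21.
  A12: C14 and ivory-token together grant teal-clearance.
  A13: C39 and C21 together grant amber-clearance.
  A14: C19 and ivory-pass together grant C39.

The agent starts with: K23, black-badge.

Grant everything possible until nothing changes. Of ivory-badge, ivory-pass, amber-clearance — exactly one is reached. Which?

ivory-pass

Holding black-badge and K23 grants C21 (A8).
Holding black-badge and C21 grants C14 (A11).
Holding C21 and black-badge grants ivory-token (A9).
Holding C14 and ivory-token grants teal-clearance (A12).
Holding teal-clearance grants L28 (A2).
Holding L28 grants ivory-pass (A10).
ivory-badge would need C21, C19, and black-badge (A1), but C19 is never granted. amber-clearance would need C39 and C21 (A13), but C39 is never granted.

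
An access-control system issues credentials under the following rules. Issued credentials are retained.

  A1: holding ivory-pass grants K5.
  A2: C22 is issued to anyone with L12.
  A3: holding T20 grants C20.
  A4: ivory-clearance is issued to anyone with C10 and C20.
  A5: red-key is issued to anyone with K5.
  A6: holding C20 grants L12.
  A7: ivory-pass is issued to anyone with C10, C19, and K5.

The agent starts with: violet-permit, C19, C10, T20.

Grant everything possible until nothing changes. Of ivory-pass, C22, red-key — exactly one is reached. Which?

C22

Holding T20 grants C20 (A3).
Holding C20 grants L12 (A6).
Holding L12 grants C22 (A2).
ivory-pass would need C10, C19, and K5 (A7), but K5 is never granted. red-key would need K5 (A5), but K5 is never granted.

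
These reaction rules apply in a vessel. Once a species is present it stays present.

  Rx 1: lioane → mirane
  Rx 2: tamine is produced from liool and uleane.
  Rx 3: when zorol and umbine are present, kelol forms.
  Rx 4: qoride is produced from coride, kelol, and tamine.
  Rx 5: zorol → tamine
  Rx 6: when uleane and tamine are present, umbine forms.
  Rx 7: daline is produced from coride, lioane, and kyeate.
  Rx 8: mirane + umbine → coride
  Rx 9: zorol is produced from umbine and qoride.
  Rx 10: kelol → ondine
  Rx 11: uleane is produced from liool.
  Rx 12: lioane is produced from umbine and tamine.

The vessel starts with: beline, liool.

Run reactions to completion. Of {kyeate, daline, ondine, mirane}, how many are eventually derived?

1

liool present → uleane forms (Rx 11).
liool and uleane present → tamine forms (Rx 2).
uleane and tamine present → umbine forms (Rx 6).
umbine and tamine present → lioane forms (Rx 12).
lioane present → mirane forms (Rx 1).
No rule produces kyeate, and it is not given.
daline would need coride, lioane, and kyeate (Rx 7), but kyeate never forms.
ondine would need kelol (Rx 10), but kelol never forms.
mirane: reached.
Reached: mirane — 1 of the 4.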